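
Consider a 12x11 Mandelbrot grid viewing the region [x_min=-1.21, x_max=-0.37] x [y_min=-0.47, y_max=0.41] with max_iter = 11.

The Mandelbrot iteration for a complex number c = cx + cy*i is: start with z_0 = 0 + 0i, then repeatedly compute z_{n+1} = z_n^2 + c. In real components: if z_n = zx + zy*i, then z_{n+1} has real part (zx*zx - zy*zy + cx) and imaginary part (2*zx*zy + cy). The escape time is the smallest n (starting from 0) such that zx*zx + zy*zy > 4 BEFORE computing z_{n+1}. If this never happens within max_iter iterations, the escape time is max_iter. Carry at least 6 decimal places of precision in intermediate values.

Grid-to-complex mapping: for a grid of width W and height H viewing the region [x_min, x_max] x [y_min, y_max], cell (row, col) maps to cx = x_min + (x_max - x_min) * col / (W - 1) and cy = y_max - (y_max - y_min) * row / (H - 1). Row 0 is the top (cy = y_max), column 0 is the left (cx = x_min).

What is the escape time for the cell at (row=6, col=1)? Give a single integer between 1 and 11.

Answer: 11

Derivation:
z_0 = 0 + 0i, c = -1.1336 + -0.1180i
Iter 1: z = -1.1336 + -0.1180i, |z|^2 = 1.2991
Iter 2: z = 0.1376 + 0.1495i, |z|^2 = 0.0413
Iter 3: z = -1.1371 + -0.0769i, |z|^2 = 1.2988
Iter 4: z = 0.1534 + 0.0568i, |z|^2 = 0.0268
Iter 5: z = -1.1133 + -0.1006i, |z|^2 = 1.2496
Iter 6: z = 0.0958 + 0.1060i, |z|^2 = 0.0204
Iter 7: z = -1.1357 + -0.0977i, |z|^2 = 1.2993
Iter 8: z = 0.1466 + 0.1039i, |z|^2 = 0.0323
Iter 9: z = -1.1229 + -0.0875i, |z|^2 = 1.2687
Iter 10: z = 0.1197 + 0.0786i, |z|^2 = 0.0205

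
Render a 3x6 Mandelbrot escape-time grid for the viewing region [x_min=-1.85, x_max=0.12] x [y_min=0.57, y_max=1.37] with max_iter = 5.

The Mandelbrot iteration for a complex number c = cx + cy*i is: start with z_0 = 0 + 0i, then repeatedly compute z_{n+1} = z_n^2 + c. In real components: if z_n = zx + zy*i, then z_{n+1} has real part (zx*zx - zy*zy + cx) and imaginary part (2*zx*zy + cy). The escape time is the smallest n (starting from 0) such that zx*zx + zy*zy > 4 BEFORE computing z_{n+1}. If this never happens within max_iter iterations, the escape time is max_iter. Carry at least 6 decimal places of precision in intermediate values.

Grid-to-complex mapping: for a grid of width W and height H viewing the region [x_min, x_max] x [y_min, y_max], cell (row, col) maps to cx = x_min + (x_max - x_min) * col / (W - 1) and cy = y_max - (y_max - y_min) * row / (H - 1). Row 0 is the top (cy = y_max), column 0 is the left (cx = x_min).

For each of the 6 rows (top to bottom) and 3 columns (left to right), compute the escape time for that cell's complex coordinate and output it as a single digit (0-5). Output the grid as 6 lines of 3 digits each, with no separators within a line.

Answer: 122
132
134
135
245
355

Derivation:
(row=0, col=0): c = -1.8500 + 1.3700i → escape time 1
(row=0, col=1): c = -0.8650 + 1.3700i → escape time 2
(row=0, col=2): c = 0.1200 + 1.3700i → escape time 2
(row=1, col=0): c = -1.8500 + 1.2100i → escape time 1
(row=1, col=1): c = -0.8650 + 1.2100i → escape time 3
(row=1, col=2): c = 0.1200 + 1.2100i → escape time 2
(row=2, col=0): c = -1.8500 + 1.0500i → escape time 1
(row=2, col=1): c = -0.8650 + 1.0500i → escape time 3
(row=2, col=2): c = 0.1200 + 1.0500i → escape time 4
(row=3, col=0): c = -1.8500 + 0.8900i → escape time 1
(row=3, col=1): c = -0.8650 + 0.8900i → escape time 3
(row=3, col=2): c = 0.1200 + 0.8900i → escape time 5
(row=4, col=0): c = -1.8500 + 0.7300i → escape time 2
(row=4, col=1): c = -0.8650 + 0.7300i → escape time 4
(row=4, col=2): c = 0.1200 + 0.7300i → escape time 5
(row=5, col=0): c = -1.8500 + 0.5700i → escape time 3
(row=5, col=1): c = -0.8650 + 0.5700i → escape time 5
(row=5, col=2): c = 0.1200 + 0.5700i → escape time 5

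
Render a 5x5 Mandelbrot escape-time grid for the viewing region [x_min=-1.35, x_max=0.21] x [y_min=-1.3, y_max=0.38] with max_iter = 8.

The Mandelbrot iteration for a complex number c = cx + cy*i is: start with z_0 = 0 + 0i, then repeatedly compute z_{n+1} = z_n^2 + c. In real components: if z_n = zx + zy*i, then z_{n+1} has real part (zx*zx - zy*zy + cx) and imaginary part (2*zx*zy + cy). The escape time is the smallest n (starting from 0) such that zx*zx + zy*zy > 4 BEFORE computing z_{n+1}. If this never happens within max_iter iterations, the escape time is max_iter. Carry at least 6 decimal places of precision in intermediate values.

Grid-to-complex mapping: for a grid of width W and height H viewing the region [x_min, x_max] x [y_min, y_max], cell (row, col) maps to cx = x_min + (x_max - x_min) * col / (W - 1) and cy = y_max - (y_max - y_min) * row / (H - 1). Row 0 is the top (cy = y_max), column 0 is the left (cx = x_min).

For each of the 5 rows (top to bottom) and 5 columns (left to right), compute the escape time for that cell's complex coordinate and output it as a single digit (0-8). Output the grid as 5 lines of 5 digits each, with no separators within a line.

(row=0, col=0): c = -1.3500 + 0.3800i → escape time 6
(row=0, col=1): c = -0.9600 + 0.3800i → escape time 7
(row=0, col=2): c = -0.5700 + 0.3800i → escape time 8
(row=0, col=3): c = -0.1800 + 0.3800i → escape time 8
(row=0, col=4): c = 0.2100 + 0.3800i → escape time 8
(row=1, col=0): c = -1.3500 + -0.0400i → escape time 8
(row=1, col=1): c = -0.9600 + -0.0400i → escape time 8
(row=1, col=2): c = -0.5700 + -0.0400i → escape time 8
(row=1, col=3): c = -0.1800 + -0.0400i → escape time 8
(row=1, col=4): c = 0.2100 + -0.0400i → escape time 8
(row=2, col=0): c = -1.3500 + -0.4600i → escape time 4
(row=2, col=1): c = -0.9600 + -0.4600i → escape time 5
(row=2, col=2): c = -0.5700 + -0.4600i → escape time 8
(row=2, col=3): c = -0.1800 + -0.4600i → escape time 8
(row=2, col=4): c = 0.2100 + -0.4600i → escape time 8
(row=3, col=0): c = -1.3500 + -0.8800i → escape time 3
(row=3, col=1): c = -0.9600 + -0.8800i → escape time 3
(row=3, col=2): c = -0.5700 + -0.8800i → escape time 4
(row=3, col=3): c = -0.1800 + -0.8800i → escape time 8
(row=3, col=4): c = 0.2100 + -0.8800i → escape time 4
(row=4, col=0): c = -1.3500 + -1.3000i → escape time 2
(row=4, col=1): c = -0.9600 + -1.3000i → escape time 2
(row=4, col=2): c = -0.5700 + -1.3000i → escape time 3
(row=4, col=3): c = -0.1800 + -1.3000i → escape time 2
(row=4, col=4): c = 0.2100 + -1.3000i → escape time 2

Answer: 67888
88888
45888
33484
22322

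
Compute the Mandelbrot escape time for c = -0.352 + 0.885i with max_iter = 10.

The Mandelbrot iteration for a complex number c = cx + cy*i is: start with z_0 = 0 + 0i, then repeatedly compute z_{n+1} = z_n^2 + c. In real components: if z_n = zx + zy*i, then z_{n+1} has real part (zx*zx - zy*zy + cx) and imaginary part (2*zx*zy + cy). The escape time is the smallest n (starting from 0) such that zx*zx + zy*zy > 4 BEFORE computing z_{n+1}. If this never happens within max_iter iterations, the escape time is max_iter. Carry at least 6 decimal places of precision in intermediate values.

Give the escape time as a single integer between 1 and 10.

z_0 = 0 + 0i, c = -0.3520 + 0.8850i
Iter 1: z = -0.3520 + 0.8850i, |z|^2 = 0.9071
Iter 2: z = -1.0113 + 0.2620i, |z|^2 = 1.0914
Iter 3: z = 0.6021 + 0.3551i, |z|^2 = 0.4887
Iter 4: z = -0.1155 + 1.3127i, |z|^2 = 1.7365
Iter 5: z = -2.0618 + 0.5816i, |z|^2 = 4.5895
Escaped at iteration 5

Answer: 5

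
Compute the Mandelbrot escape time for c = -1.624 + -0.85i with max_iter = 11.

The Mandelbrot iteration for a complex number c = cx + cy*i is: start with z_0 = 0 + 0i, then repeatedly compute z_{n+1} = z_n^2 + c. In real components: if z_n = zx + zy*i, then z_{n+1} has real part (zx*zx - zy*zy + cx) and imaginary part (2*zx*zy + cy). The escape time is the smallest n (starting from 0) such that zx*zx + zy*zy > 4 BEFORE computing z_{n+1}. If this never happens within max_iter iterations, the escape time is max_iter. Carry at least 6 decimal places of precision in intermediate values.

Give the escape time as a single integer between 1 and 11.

Answer: 3

Derivation:
z_0 = 0 + 0i, c = -1.6240 + -0.8500i
Iter 1: z = -1.6240 + -0.8500i, |z|^2 = 3.3599
Iter 2: z = 0.2909 + 1.9108i, |z|^2 = 3.7358
Iter 3: z = -5.1905 + 0.2616i, |z|^2 = 27.0102
Escaped at iteration 3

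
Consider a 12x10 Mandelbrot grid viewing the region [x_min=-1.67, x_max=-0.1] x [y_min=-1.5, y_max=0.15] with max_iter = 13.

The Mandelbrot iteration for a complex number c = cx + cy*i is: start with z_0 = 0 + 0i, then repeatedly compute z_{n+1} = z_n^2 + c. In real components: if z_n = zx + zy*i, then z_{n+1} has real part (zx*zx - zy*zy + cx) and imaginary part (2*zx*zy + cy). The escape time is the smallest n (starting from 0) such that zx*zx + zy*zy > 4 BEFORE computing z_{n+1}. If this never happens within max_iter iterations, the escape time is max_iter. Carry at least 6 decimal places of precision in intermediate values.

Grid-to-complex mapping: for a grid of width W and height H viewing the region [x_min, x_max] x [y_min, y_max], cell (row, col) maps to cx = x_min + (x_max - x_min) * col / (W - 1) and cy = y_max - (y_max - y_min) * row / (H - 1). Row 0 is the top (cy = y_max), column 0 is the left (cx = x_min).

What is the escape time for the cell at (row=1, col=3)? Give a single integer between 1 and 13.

Answer: 13

Derivation:
z_0 = 0 + 0i, c = -1.2418 + -0.0333i
Iter 1: z = -1.2418 + -0.0333i, |z|^2 = 1.5432
Iter 2: z = 0.2992 + 0.0495i, |z|^2 = 0.0920
Iter 3: z = -1.1548 + -0.0037i, |z|^2 = 1.3335
Iter 4: z = 0.0916 + -0.0247i, |z|^2 = 0.0090
Iter 5: z = -1.2340 + -0.0379i, |z|^2 = 1.5243
Iter 6: z = 0.2796 + 0.0601i, |z|^2 = 0.0818
Iter 7: z = -1.1673 + 0.0003i, |z|^2 = 1.3625
Iter 8: z = 0.1207 + -0.0340i, |z|^2 = 0.0157
Iter 9: z = -1.2284 + -0.0415i, |z|^2 = 1.5107
Iter 10: z = 0.2654 + 0.0687i, |z|^2 = 0.0752
Iter 11: z = -1.1761 + 0.0031i, |z|^2 = 1.3832
Iter 12: z = 0.1413 + -0.0407i, |z|^2 = 0.0216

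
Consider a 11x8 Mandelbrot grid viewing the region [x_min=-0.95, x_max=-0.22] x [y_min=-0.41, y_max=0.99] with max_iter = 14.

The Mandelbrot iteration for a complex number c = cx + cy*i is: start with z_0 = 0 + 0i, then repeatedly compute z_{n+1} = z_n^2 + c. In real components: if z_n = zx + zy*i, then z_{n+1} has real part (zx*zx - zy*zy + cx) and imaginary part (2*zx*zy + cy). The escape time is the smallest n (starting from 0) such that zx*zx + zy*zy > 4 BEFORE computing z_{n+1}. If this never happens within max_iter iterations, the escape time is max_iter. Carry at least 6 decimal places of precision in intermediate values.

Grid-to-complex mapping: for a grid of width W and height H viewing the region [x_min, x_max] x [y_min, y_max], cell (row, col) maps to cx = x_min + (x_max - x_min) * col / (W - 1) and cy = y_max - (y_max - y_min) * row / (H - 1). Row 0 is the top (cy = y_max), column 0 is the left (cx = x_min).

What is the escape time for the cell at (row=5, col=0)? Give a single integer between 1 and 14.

z_0 = 0 + 0i, c = -0.9500 + -0.0100i
Iter 1: z = -0.9500 + -0.0100i, |z|^2 = 0.9026
Iter 2: z = -0.0476 + 0.0090i, |z|^2 = 0.0023
Iter 3: z = -0.9478 + -0.0109i, |z|^2 = 0.8985
Iter 4: z = -0.0518 + 0.0106i, |z|^2 = 0.0028
Iter 5: z = -0.9474 + -0.0111i, |z|^2 = 0.8978
Iter 6: z = -0.0525 + 0.0110i, |z|^2 = 0.0029
Iter 7: z = -0.9474 + -0.0112i, |z|^2 = 0.8976
Iter 8: z = -0.0526 + 0.0111i, |z|^2 = 0.0029
Iter 9: z = -0.9474 + -0.0112i, |z|^2 = 0.8976
Iter 10: z = -0.0526 + 0.0112i, |z|^2 = 0.0029
Iter 11: z = -0.9474 + -0.0112i, |z|^2 = 0.8976
Iter 12: z = -0.0526 + 0.0112i, |z|^2 = 0.0029
Iter 13: z = -0.9474 + -0.0112i, |z|^2 = 0.8976

Answer: 14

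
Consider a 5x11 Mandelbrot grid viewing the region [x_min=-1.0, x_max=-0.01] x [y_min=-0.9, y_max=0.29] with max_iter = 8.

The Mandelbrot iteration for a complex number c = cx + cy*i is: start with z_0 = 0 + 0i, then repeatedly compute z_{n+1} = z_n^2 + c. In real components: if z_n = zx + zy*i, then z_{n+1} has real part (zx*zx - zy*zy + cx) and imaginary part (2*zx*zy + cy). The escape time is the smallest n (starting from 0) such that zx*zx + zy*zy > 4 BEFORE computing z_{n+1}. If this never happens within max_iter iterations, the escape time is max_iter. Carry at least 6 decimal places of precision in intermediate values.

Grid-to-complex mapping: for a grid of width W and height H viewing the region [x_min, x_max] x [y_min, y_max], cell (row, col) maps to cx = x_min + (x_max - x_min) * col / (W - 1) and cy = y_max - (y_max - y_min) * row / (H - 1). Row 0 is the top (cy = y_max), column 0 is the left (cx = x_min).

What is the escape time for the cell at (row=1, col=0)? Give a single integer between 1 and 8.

z_0 = 0 + 0i, c = -1.0000 + 0.1710i
Iter 1: z = -1.0000 + 0.1710i, |z|^2 = 1.0292
Iter 2: z = -0.0292 + -0.1710i, |z|^2 = 0.0301
Iter 3: z = -1.0284 + 0.1810i, |z|^2 = 1.0903
Iter 4: z = 0.0248 + -0.2013i, |z|^2 = 0.0411
Iter 5: z = -1.0399 + 0.1610i, |z|^2 = 1.1073
Iter 6: z = 0.0555 + -0.1639i, |z|^2 = 0.0299
Iter 7: z = -1.0238 + 0.1528i, |z|^2 = 1.0715

Answer: 8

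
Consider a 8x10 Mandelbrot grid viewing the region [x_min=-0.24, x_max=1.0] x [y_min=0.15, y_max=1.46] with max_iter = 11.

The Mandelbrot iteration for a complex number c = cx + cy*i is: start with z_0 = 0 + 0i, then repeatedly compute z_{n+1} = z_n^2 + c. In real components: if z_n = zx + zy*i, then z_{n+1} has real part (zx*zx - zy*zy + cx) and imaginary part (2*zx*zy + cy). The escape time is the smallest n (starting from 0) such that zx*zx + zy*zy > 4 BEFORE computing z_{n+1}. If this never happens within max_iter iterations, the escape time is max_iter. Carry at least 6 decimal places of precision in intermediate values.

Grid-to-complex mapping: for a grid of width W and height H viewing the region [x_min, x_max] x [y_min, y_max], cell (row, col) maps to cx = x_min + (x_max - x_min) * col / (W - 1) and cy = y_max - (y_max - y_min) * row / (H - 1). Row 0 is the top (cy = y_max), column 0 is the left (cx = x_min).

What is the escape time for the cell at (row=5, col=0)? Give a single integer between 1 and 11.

Answer: 11

Derivation:
z_0 = 0 + 0i, c = -0.2400 + 0.7322i
Iter 1: z = -0.2400 + 0.7322i, |z|^2 = 0.5937
Iter 2: z = -0.7185 + 0.3808i, |z|^2 = 0.6613
Iter 3: z = 0.1313 + 0.1850i, |z|^2 = 0.0515
Iter 4: z = -0.2570 + 0.7808i, |z|^2 = 0.6757
Iter 5: z = -0.7836 + 0.3309i, |z|^2 = 0.7236
Iter 6: z = 0.2646 + 0.2136i, |z|^2 = 0.1157
Iter 7: z = -0.2156 + 0.8453i, |z|^2 = 0.7610
Iter 8: z = -0.9080 + 0.3677i, |z|^2 = 0.9597
Iter 9: z = 0.4492 + 0.0644i, |z|^2 = 0.2060
Iter 10: z = -0.0423 + 0.7901i, |z|^2 = 0.6261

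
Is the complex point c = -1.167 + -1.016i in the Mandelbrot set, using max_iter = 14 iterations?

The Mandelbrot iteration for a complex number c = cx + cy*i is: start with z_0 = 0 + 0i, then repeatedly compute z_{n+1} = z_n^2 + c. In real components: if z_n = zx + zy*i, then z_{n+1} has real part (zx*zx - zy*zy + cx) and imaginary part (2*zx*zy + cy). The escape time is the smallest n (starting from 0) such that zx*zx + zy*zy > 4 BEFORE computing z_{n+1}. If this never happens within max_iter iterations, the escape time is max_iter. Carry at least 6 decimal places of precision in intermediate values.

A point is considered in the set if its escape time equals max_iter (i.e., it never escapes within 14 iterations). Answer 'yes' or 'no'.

Answer: no

Derivation:
z_0 = 0 + 0i, c = -1.1670 + -1.0160i
Iter 1: z = -1.1670 + -1.0160i, |z|^2 = 2.3941
Iter 2: z = -0.8374 + 1.3553i, |z|^2 = 2.5381
Iter 3: z = -2.3028 + -3.2858i, |z|^2 = 16.0995
Escaped at iteration 3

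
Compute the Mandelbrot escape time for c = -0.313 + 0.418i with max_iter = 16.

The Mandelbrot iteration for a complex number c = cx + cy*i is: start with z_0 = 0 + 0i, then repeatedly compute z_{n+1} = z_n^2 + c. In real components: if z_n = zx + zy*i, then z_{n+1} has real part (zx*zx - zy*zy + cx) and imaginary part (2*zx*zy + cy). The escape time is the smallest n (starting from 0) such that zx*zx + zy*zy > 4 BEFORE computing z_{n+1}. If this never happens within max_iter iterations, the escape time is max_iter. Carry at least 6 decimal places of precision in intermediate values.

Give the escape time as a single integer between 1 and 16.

Answer: 16

Derivation:
z_0 = 0 + 0i, c = -0.3130 + 0.4180i
Iter 1: z = -0.3130 + 0.4180i, |z|^2 = 0.2727
Iter 2: z = -0.3898 + 0.1563i, |z|^2 = 0.1763
Iter 3: z = -0.1855 + 0.2961i, |z|^2 = 0.1221
Iter 4: z = -0.3663 + 0.3081i, |z|^2 = 0.2291
Iter 5: z = -0.2738 + 0.1923i, |z|^2 = 0.1119
Iter 6: z = -0.2750 + 0.3127i, |z|^2 = 0.1734
Iter 7: z = -0.3352 + 0.2460i, |z|^2 = 0.1728
Iter 8: z = -0.2612 + 0.2531i, |z|^2 = 0.1323
Iter 9: z = -0.3088 + 0.2858i, |z|^2 = 0.1771
Iter 10: z = -0.2993 + 0.2415i, |z|^2 = 0.1479
Iter 11: z = -0.2817 + 0.2735i, |z|^2 = 0.1542
Iter 12: z = -0.3084 + 0.2639i, |z|^2 = 0.1648
Iter 13: z = -0.2875 + 0.2552i, |z|^2 = 0.1478
Iter 14: z = -0.2955 + 0.2712i, |z|^2 = 0.1609
Iter 15: z = -0.2993 + 0.2577i, |z|^2 = 0.1560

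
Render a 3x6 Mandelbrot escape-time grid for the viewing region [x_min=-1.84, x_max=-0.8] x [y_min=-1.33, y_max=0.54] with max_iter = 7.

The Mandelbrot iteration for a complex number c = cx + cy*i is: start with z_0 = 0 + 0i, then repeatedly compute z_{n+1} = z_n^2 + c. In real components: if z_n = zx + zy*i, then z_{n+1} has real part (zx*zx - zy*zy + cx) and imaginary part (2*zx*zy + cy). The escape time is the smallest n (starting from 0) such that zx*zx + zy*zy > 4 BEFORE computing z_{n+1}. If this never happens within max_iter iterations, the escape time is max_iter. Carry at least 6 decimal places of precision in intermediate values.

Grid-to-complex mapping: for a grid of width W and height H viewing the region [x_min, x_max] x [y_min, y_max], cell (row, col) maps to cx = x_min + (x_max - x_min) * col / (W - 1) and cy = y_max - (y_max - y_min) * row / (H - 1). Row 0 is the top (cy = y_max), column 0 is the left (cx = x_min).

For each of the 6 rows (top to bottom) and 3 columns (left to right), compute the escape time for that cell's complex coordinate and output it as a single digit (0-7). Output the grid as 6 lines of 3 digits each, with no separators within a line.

(row=0, col=0): c = -1.8400 + 0.5400i → escape time 3
(row=0, col=1): c = -1.3200 + 0.5400i → escape time 3
(row=0, col=2): c = -0.8000 + 0.5400i → escape time 6
(row=1, col=0): c = -1.8400 + 0.1660i → escape time 4
(row=1, col=1): c = -1.3200 + 0.1660i → escape time 7
(row=1, col=2): c = -0.8000 + 0.1660i → escape time 7
(row=2, col=0): c = -1.8400 + -0.2080i → escape time 4
(row=2, col=1): c = -1.3200 + -0.2080i → escape time 7
(row=2, col=2): c = -0.8000 + -0.2080i → escape time 7
(row=3, col=0): c = -1.8400 + -0.5820i → escape time 3
(row=3, col=1): c = -1.3200 + -0.5820i → escape time 3
(row=3, col=2): c = -0.8000 + -0.5820i → escape time 5
(row=4, col=0): c = -1.8400 + -0.9560i → escape time 1
(row=4, col=1): c = -1.3200 + -0.9560i → escape time 3
(row=4, col=2): c = -0.8000 + -0.9560i → escape time 3
(row=5, col=0): c = -1.8400 + -1.3300i → escape time 1
(row=5, col=1): c = -1.3200 + -1.3300i → escape time 2
(row=5, col=2): c = -0.8000 + -1.3300i → escape time 2

Answer: 336
477
477
335
133
122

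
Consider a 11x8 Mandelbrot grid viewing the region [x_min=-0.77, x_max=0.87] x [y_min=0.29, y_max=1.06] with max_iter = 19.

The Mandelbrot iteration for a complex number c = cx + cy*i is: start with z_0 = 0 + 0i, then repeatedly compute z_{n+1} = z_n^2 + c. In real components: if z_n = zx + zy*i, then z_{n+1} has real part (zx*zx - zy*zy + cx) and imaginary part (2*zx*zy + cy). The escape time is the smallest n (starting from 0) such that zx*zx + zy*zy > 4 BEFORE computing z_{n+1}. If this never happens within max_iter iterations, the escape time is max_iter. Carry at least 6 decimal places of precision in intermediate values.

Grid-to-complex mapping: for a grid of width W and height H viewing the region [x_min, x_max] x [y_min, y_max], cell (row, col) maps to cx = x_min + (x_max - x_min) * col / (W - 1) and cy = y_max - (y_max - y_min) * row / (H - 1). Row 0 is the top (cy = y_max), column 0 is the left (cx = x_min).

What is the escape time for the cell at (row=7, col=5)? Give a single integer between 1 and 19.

z_0 = 0 + 0i, c = 0.0500 + 0.2900i
Iter 1: z = 0.0500 + 0.2900i, |z|^2 = 0.0866
Iter 2: z = -0.0316 + 0.3190i, |z|^2 = 0.1028
Iter 3: z = -0.0508 + 0.2698i, |z|^2 = 0.0754
Iter 4: z = -0.0202 + 0.2626i, |z|^2 = 0.0694
Iter 5: z = -0.0186 + 0.2794i, |z|^2 = 0.0784
Iter 6: z = -0.0277 + 0.2796i, |z|^2 = 0.0790
Iter 7: z = -0.0274 + 0.2745i, |z|^2 = 0.0761
Iter 8: z = -0.0246 + 0.2749i, |z|^2 = 0.0762
Iter 9: z = -0.0250 + 0.2765i, |z|^2 = 0.0771
Iter 10: z = -0.0258 + 0.2762i, |z|^2 = 0.0769
Iter 11: z = -0.0256 + 0.2757i, |z|^2 = 0.0767
Iter 12: z = -0.0254 + 0.2759i, |z|^2 = 0.0768
Iter 13: z = -0.0255 + 0.2760i, |z|^2 = 0.0768
Iter 14: z = -0.0255 + 0.2759i, |z|^2 = 0.0768
Iter 15: z = -0.0255 + 0.2759i, |z|^2 = 0.0768
Iter 16: z = -0.0255 + 0.2759i, |z|^2 = 0.0768
Iter 17: z = -0.0255 + 0.2759i, |z|^2 = 0.0768
Iter 18: z = -0.0255 + 0.2759i, |z|^2 = 0.0768

Answer: 19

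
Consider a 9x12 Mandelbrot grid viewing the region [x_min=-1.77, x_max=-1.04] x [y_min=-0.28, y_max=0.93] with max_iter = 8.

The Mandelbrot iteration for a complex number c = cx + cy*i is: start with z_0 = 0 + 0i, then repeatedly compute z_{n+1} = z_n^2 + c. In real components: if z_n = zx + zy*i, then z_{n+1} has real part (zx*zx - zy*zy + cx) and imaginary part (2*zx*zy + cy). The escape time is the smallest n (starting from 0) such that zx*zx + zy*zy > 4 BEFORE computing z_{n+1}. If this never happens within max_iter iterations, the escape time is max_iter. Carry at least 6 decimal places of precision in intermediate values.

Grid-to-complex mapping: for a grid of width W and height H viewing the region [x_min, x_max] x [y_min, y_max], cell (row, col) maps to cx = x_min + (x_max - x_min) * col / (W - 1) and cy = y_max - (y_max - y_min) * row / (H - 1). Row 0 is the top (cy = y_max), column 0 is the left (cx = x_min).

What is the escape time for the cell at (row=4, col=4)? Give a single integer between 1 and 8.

z_0 = 0 + 0i, c = -1.4050 + 0.4900i
Iter 1: z = -1.4050 + 0.4900i, |z|^2 = 2.2141
Iter 2: z = 0.3289 + -0.8869i, |z|^2 = 0.8948
Iter 3: z = -2.0834 + -0.0934i, |z|^2 = 4.3493
Escaped at iteration 3

Answer: 3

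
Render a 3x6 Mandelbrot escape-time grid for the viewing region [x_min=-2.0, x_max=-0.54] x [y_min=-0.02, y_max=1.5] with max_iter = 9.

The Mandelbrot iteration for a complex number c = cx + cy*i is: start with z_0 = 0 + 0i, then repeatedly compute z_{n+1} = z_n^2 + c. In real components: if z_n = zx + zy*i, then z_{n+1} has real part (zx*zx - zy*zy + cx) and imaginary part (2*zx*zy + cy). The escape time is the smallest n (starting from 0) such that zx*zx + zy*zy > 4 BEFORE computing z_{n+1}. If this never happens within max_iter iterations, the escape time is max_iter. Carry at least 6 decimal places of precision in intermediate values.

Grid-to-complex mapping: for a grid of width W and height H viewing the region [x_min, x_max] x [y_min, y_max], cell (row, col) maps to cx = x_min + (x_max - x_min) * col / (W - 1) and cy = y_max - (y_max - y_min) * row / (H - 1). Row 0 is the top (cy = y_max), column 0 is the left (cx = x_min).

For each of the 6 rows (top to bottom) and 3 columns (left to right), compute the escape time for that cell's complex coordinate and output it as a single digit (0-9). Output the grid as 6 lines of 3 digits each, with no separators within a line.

(row=0, col=0): c = -2.0000 + 1.5000i → escape time 1
(row=0, col=1): c = -1.2700 + 1.5000i → escape time 2
(row=0, col=2): c = -0.5400 + 1.5000i → escape time 2
(row=1, col=0): c = -2.0000 + 1.1960i → escape time 1
(row=1, col=1): c = -1.2700 + 1.1960i → escape time 2
(row=1, col=2): c = -0.5400 + 1.1960i → escape time 3
(row=2, col=0): c = -2.0000 + 0.8920i → escape time 1
(row=2, col=1): c = -1.2700 + 0.8920i → escape time 3
(row=2, col=2): c = -0.5400 + 0.8920i → escape time 4
(row=3, col=0): c = -2.0000 + 0.5880i → escape time 1
(row=3, col=1): c = -1.2700 + 0.5880i → escape time 3
(row=3, col=2): c = -0.5400 + 0.5880i → escape time 9
(row=4, col=0): c = -2.0000 + 0.2840i → escape time 1
(row=4, col=1): c = -1.2700 + 0.2840i → escape time 8
(row=4, col=2): c = -0.5400 + 0.2840i → escape time 9
(row=5, col=0): c = -2.0000 + -0.0200i → escape time 1
(row=5, col=1): c = -1.2700 + -0.0200i → escape time 9
(row=5, col=2): c = -0.5400 + -0.0200i → escape time 9

Answer: 122
123
134
139
189
199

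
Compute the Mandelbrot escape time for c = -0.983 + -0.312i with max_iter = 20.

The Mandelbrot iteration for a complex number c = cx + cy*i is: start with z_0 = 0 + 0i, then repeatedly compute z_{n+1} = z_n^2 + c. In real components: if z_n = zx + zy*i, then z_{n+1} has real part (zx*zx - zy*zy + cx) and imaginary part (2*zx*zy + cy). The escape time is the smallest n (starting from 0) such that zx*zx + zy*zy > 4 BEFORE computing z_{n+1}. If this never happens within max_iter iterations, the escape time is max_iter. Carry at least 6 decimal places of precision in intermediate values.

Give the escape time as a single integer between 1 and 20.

Answer: 15

Derivation:
z_0 = 0 + 0i, c = -0.9830 + -0.3120i
Iter 1: z = -0.9830 + -0.3120i, |z|^2 = 1.0636
Iter 2: z = -0.1141 + 0.3014i, |z|^2 = 0.1038
Iter 3: z = -1.0608 + -0.3808i, |z|^2 = 1.2703
Iter 4: z = -0.0026 + 0.4958i, |z|^2 = 0.2458
Iter 5: z = -1.2288 + -0.3146i, |z|^2 = 1.6090
Iter 6: z = 0.4281 + 0.4612i, |z|^2 = 0.3959
Iter 7: z = -1.0124 + 0.0828i, |z|^2 = 1.0319
Iter 8: z = 0.0352 + -0.4797i, |z|^2 = 0.2313
Iter 9: z = -1.2119 + -0.3457i, |z|^2 = 1.5881
Iter 10: z = 0.3661 + 0.5260i, |z|^2 = 0.4106
Iter 11: z = -1.1256 + 0.0731i, |z|^2 = 1.2724
Iter 12: z = 0.2787 + -0.4765i, |z|^2 = 0.3047
Iter 13: z = -1.1324 + -0.5776i, |z|^2 = 1.6159
Iter 14: z = -0.0343 + 0.9962i, |z|^2 = 0.9935
Iter 15: z = -1.9741 + -0.3804i, |z|^2 = 4.0419
Escaped at iteration 15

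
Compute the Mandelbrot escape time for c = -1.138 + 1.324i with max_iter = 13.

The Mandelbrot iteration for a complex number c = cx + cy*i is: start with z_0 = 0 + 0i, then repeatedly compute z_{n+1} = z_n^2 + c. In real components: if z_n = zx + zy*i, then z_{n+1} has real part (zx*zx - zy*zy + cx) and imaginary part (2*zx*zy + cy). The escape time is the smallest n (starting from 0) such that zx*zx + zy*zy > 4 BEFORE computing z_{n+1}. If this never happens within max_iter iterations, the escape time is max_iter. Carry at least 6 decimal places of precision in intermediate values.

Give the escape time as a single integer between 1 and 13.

z_0 = 0 + 0i, c = -1.1380 + 1.3240i
Iter 1: z = -1.1380 + 1.3240i, |z|^2 = 3.0480
Iter 2: z = -1.5959 + -1.6894i, |z|^2 = 5.4012
Escaped at iteration 2

Answer: 2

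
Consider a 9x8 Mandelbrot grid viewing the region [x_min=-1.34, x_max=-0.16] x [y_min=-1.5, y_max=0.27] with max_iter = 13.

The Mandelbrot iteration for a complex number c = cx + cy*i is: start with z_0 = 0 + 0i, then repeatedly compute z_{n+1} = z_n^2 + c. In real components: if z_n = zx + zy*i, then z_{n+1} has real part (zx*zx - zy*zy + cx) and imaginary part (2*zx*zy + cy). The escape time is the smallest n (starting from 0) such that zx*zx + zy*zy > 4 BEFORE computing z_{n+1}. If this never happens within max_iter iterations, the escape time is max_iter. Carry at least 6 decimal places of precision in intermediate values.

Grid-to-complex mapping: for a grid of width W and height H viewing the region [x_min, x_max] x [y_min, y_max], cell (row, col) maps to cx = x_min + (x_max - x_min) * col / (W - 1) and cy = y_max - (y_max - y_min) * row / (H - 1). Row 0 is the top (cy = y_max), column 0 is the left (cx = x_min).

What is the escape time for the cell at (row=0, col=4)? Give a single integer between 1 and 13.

z_0 = 0 + 0i, c = -0.7500 + 0.2700i
Iter 1: z = -0.7500 + 0.2700i, |z|^2 = 0.6354
Iter 2: z = -0.2604 + -0.1350i, |z|^2 = 0.0860
Iter 3: z = -0.7004 + 0.3403i, |z|^2 = 0.6064
Iter 4: z = -0.3752 + -0.2067i, |z|^2 = 0.1835
Iter 5: z = -0.6519 + 0.4251i, |z|^2 = 0.6058
Iter 6: z = -0.5057 + -0.2843i, |z|^2 = 0.3366
Iter 7: z = -0.5751 + 0.5576i, |z|^2 = 0.6416
Iter 8: z = -0.7302 + -0.3713i, |z|^2 = 0.6710
Iter 9: z = -0.3547 + 0.8122i, |z|^2 = 0.7855
Iter 10: z = -1.2838 + -0.3062i, |z|^2 = 1.7420
Iter 11: z = 0.8045 + 1.0563i, |z|^2 = 1.7630
Iter 12: z = -1.2187 + 1.9696i, |z|^2 = 5.3644
Escaped at iteration 12

Answer: 12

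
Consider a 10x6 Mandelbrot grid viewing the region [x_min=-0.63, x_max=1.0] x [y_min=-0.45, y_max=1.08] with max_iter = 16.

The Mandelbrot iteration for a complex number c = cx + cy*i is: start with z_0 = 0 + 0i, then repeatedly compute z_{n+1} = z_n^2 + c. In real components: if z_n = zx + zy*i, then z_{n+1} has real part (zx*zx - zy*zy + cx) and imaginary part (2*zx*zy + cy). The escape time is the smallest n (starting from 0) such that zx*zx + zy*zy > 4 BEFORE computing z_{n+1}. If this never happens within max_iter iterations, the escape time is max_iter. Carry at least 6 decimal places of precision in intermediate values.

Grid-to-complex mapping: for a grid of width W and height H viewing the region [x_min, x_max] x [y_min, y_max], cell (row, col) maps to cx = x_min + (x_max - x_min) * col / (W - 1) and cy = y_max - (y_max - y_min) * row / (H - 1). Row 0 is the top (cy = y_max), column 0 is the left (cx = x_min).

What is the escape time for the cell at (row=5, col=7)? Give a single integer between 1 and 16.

z_0 = 0 + 0i, c = 0.6378 + -0.4500i
Iter 1: z = 0.6378 + -0.4500i, |z|^2 = 0.6093
Iter 2: z = 0.8420 + -1.0240i, |z|^2 = 1.7576
Iter 3: z = 0.2982 + -2.1745i, |z|^2 = 4.8174
Escaped at iteration 3

Answer: 3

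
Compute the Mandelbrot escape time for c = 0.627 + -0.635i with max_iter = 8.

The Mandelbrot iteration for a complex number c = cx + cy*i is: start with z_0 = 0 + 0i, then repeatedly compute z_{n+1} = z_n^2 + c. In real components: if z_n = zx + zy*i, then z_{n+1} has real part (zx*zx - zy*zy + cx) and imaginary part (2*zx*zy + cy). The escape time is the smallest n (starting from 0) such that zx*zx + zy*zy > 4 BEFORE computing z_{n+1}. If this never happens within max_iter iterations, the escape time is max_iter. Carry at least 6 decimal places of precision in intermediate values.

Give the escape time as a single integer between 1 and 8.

Answer: 3

Derivation:
z_0 = 0 + 0i, c = 0.6270 + -0.6350i
Iter 1: z = 0.6270 + -0.6350i, |z|^2 = 0.7964
Iter 2: z = 0.6169 + -1.4313i, |z|^2 = 2.4292
Iter 3: z = -1.0410 + -2.4009i, |z|^2 = 6.8482
Escaped at iteration 3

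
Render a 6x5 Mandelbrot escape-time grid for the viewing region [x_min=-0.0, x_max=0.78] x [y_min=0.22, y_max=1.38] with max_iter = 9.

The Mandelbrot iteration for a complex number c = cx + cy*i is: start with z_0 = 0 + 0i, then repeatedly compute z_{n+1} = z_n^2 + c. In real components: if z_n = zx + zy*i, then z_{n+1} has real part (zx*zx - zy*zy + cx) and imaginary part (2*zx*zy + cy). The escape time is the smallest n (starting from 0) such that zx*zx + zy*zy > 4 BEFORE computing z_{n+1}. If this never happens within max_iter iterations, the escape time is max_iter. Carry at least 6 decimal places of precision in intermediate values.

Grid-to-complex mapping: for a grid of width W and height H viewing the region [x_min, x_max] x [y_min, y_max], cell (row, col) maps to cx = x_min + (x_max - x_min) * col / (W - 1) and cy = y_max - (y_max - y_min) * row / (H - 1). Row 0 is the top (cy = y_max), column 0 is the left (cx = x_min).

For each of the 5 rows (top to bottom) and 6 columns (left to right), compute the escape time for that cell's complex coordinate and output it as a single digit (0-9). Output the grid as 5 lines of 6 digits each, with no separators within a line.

(row=0, col=0): c = 0.0000 + 1.3800i → escape time 2
(row=0, col=1): c = 0.1560 + 1.3800i → escape time 2
(row=0, col=2): c = 0.3120 + 1.3800i → escape time 2
(row=0, col=3): c = 0.4680 + 1.3800i → escape time 2
(row=0, col=4): c = 0.6240 + 1.3800i → escape time 2
(row=0, col=5): c = 0.7800 + 1.3800i → escape time 2
(row=1, col=0): c = 0.0000 + 1.0900i → escape time 4
(row=1, col=1): c = 0.1560 + 1.0900i → escape time 4
(row=1, col=2): c = 0.3120 + 1.0900i → escape time 3
(row=1, col=3): c = 0.4680 + 1.0900i → escape time 2
(row=1, col=4): c = 0.6240 + 1.0900i → escape time 2
(row=1, col=5): c = 0.7800 + 1.0900i → escape time 2
(row=2, col=0): c = 0.0000 + 0.8000i → escape time 9
(row=2, col=1): c = 0.1560 + 0.8000i → escape time 5
(row=2, col=2): c = 0.3120 + 0.8000i → escape time 4
(row=2, col=3): c = 0.4680 + 0.8000i → escape time 3
(row=2, col=4): c = 0.6240 + 0.8000i → escape time 3
(row=2, col=5): c = 0.7800 + 0.8000i → escape time 2
(row=3, col=0): c = 0.0000 + 0.5100i → escape time 9
(row=3, col=1): c = 0.1560 + 0.5100i → escape time 9
(row=3, col=2): c = 0.3120 + 0.5100i → escape time 9
(row=3, col=3): c = 0.4680 + 0.5100i → escape time 5
(row=3, col=4): c = 0.6240 + 0.5100i → escape time 3
(row=3, col=5): c = 0.7800 + 0.5100i → escape time 3
(row=4, col=0): c = 0.0000 + 0.2200i → escape time 9
(row=4, col=1): c = 0.1560 + 0.2200i → escape time 9
(row=4, col=2): c = 0.3120 + 0.2200i → escape time 9
(row=4, col=3): c = 0.4680 + 0.2200i → escape time 6
(row=4, col=4): c = 0.6240 + 0.2200i → escape time 4
(row=4, col=5): c = 0.7800 + 0.2200i → escape time 3

Answer: 222222
443222
954332
999533
999643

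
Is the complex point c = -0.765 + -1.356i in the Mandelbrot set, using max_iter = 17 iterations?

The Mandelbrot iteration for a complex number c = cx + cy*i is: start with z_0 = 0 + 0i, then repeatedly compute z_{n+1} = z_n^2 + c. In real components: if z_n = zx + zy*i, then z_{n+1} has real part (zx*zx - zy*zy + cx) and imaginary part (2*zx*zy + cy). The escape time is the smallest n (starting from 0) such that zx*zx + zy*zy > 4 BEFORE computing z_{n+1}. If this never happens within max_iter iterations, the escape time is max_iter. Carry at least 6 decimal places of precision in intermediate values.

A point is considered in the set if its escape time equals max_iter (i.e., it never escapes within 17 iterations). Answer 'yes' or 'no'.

z_0 = 0 + 0i, c = -0.7650 + -1.3560i
Iter 1: z = -0.7650 + -1.3560i, |z|^2 = 2.4240
Iter 2: z = -2.0185 + 0.7187i, |z|^2 = 4.5909
Escaped at iteration 2

Answer: no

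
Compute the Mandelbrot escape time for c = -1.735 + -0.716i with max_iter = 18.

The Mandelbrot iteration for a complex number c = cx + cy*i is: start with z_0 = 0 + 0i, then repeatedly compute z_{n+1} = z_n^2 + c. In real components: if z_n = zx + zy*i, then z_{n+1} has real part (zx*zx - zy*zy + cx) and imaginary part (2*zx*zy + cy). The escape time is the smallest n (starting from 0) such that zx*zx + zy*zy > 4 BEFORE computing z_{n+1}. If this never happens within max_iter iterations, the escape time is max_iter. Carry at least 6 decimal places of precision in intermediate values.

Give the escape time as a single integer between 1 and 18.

z_0 = 0 + 0i, c = -1.7350 + -0.7160i
Iter 1: z = -1.7350 + -0.7160i, |z|^2 = 3.5229
Iter 2: z = 0.7626 + 1.7685i, |z|^2 = 3.7092
Iter 3: z = -4.2812 + 1.9812i, |z|^2 = 22.2536
Escaped at iteration 3

Answer: 3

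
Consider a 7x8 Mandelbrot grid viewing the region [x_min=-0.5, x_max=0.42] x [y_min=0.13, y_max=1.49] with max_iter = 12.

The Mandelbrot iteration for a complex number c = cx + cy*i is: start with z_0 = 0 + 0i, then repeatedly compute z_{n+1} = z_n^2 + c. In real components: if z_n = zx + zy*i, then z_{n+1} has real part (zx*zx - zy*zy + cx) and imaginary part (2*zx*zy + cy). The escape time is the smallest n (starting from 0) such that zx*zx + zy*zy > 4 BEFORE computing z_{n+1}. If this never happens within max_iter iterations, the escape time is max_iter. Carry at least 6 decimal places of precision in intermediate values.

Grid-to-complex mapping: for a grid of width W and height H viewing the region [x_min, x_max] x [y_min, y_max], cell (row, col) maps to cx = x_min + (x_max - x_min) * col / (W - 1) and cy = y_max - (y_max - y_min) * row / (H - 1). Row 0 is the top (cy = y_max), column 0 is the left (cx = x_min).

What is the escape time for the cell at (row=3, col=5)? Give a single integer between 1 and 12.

Answer: 4

Derivation:
z_0 = 0 + 0i, c = 0.2667 + 0.9071i
Iter 1: z = 0.2667 + 0.9071i, |z|^2 = 0.8940
Iter 2: z = -0.4851 + 1.3910i, |z|^2 = 2.1701
Iter 3: z = -1.4327 + -0.4424i, |z|^2 = 2.2485
Iter 4: z = 2.1236 + 2.1749i, |z|^2 = 9.2402
Escaped at iteration 4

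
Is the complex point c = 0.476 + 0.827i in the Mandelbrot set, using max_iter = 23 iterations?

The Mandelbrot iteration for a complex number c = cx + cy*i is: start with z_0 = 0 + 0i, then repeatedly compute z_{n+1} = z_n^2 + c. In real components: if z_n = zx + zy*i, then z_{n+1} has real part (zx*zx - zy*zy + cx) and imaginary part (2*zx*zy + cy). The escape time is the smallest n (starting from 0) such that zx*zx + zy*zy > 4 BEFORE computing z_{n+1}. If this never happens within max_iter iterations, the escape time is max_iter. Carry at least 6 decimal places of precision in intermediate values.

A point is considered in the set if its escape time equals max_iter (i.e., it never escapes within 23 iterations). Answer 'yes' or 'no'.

Answer: no

Derivation:
z_0 = 0 + 0i, c = 0.4760 + 0.8270i
Iter 1: z = 0.4760 + 0.8270i, |z|^2 = 0.9105
Iter 2: z = 0.0186 + 1.6143i, |z|^2 = 2.6063
Iter 3: z = -2.1296 + 0.8872i, |z|^2 = 5.3225
Escaped at iteration 3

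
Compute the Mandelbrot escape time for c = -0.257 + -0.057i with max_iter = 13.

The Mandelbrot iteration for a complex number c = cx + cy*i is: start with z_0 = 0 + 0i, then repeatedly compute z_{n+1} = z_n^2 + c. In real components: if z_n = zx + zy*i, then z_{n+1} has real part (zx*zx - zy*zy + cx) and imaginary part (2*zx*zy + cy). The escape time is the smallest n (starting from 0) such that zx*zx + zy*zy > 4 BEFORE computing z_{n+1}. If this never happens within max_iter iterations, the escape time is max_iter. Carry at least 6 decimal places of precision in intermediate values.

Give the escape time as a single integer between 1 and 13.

z_0 = 0 + 0i, c = -0.2570 + -0.0570i
Iter 1: z = -0.2570 + -0.0570i, |z|^2 = 0.0693
Iter 2: z = -0.1942 + -0.0277i, |z|^2 = 0.0385
Iter 3: z = -0.2201 + -0.0462i, |z|^2 = 0.0506
Iter 4: z = -0.2107 + -0.0366i, |z|^2 = 0.0457
Iter 5: z = -0.2139 + -0.0416i, |z|^2 = 0.0475
Iter 6: z = -0.2130 + -0.0392i, |z|^2 = 0.0469
Iter 7: z = -0.2132 + -0.0403i, |z|^2 = 0.0471
Iter 8: z = -0.2132 + -0.0398i, |z|^2 = 0.0470
Iter 9: z = -0.2131 + -0.0400i, |z|^2 = 0.0470
Iter 10: z = -0.2132 + -0.0399i, |z|^2 = 0.0470
Iter 11: z = -0.2132 + -0.0400i, |z|^2 = 0.0470
Iter 12: z = -0.2132 + -0.0400i, |z|^2 = 0.0470

Answer: 13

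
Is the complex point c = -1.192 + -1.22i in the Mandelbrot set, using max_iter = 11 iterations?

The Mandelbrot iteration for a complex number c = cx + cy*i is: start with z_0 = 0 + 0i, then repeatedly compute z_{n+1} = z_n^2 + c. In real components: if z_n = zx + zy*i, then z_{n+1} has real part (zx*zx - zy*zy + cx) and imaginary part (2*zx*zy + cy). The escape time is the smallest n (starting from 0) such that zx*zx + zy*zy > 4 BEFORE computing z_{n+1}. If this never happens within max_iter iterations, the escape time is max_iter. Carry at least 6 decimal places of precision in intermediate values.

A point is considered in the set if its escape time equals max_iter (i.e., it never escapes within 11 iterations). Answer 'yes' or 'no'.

z_0 = 0 + 0i, c = -1.1920 + -1.2200i
Iter 1: z = -1.1920 + -1.2200i, |z|^2 = 2.9093
Iter 2: z = -1.2595 + 1.6885i, |z|^2 = 4.4374
Escaped at iteration 2

Answer: no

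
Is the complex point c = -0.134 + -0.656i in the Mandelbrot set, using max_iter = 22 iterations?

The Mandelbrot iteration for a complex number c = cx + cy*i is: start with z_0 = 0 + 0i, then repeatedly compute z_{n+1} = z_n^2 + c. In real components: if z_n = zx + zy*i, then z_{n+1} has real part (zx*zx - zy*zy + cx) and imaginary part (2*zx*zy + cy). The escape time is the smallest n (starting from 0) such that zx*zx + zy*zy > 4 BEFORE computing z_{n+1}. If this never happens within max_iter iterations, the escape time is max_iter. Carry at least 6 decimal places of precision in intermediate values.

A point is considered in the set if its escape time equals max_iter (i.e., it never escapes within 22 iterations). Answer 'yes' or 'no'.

Answer: yes

Derivation:
z_0 = 0 + 0i, c = -0.1340 + -0.6560i
Iter 1: z = -0.1340 + -0.6560i, |z|^2 = 0.4483
Iter 2: z = -0.5464 + -0.4802i, |z|^2 = 0.5291
Iter 3: z = -0.0661 + -0.1313i, |z|^2 = 0.0216
Iter 4: z = -0.1469 + -0.6387i, |z|^2 = 0.4295
Iter 5: z = -0.5203 + -0.4684i, |z|^2 = 0.4901
Iter 6: z = -0.0827 + -0.1686i, |z|^2 = 0.0352
Iter 7: z = -0.1556 + -0.6281i, |z|^2 = 0.4187
Iter 8: z = -0.5043 + -0.4606i, |z|^2 = 0.4665
Iter 9: z = -0.0917 + -0.1914i, |z|^2 = 0.0451
Iter 10: z = -0.1622 + -0.6209i, |z|^2 = 0.4118
Iter 11: z = -0.4932 + -0.4545i, |z|^2 = 0.4498
Iter 12: z = -0.0974 + -0.2077i, |z|^2 = 0.0526
Iter 13: z = -0.1676 + -0.6155i, |z|^2 = 0.4070
Iter 14: z = -0.4848 + -0.4496i, |z|^2 = 0.4372
Iter 15: z = -0.1011 + -0.2201i, |z|^2 = 0.0587
Iter 16: z = -0.1722 + -0.6115i, |z|^2 = 0.4036
Iter 17: z = -0.4783 + -0.4454i, |z|^2 = 0.4271
Iter 18: z = -0.1037 + -0.2300i, |z|^2 = 0.0636
Iter 19: z = -0.1761 + -0.6083i, |z|^2 = 0.4011
Iter 20: z = -0.4730 + -0.4417i, |z|^2 = 0.4189
Iter 21: z = -0.1053 + -0.2381i, |z|^2 = 0.0678
Did not escape in 22 iterations → in set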